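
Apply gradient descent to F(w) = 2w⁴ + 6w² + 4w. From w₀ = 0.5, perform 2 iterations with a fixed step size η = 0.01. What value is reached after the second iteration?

0.29845448

F′(w) = 8w³ + 12w + 4
w₁ = 0.5 − 0.01·11 = 0.39
w₂ = 0.39 − 0.01·9.154552 = 0.29845448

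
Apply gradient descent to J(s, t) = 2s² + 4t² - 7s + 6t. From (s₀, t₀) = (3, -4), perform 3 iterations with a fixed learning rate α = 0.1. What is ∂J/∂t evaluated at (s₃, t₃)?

∇J = (4s - 7, 8t + 6)
Step 1: at (3, -4), ∇J = (5, -26) → (3, -4) − 0.1·(5, -26) = (2.5, -1.4)
Step 2: at (2.5, -1.4), ∇J = (3, -5.2) → (2.5, -1.4) − 0.1·(3, -5.2) = (2.2, -0.88)
Step 3: at (2.2, -0.88), ∇J = (1.8, -1.04) → (2.2, -0.88) − 0.1·(1.8, -1.04) = (2.02, -0.776)
∂J/∂t at (2.02, -0.776) = -0.208

-0.208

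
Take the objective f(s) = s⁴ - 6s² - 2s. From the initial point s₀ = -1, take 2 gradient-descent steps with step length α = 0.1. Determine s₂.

-1.6816

f′(s) = 4s³ - 12s - 2
s₁ = -1 − 0.1·6 = -1.6
s₂ = -1.6 − 0.1·0.816 = -1.6816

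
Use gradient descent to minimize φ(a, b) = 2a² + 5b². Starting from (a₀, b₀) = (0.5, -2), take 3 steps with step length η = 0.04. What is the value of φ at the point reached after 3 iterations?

∇φ = (4a, 10b)
Step 1: at (0.5, -2), ∇φ = (2, -20) → (0.5, -2) − 0.04·(2, -20) = (0.42, -1.2)
Step 2: at (0.42, -1.2), ∇φ = (1.68, -12) → (0.42, -1.2) − 0.04·(1.68, -12) = (0.3528, -0.72)
Step 3: at (0.3528, -0.72), ∇φ = (1.4112, -7.2) → (0.3528, -0.72) − 0.04·(1.4112, -7.2) = (0.296352, -0.432)
φ(0.296352, -0.432) = 1.108769015808

1.108769015808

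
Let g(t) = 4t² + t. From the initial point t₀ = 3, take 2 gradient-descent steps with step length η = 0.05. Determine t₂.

g′(t) = 8t + 1
t₁ = 3 − 0.05·25 = 1.75
t₂ = 1.75 − 0.05·15 = 1

1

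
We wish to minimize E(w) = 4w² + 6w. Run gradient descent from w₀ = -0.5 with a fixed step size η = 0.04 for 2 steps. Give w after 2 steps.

-0.6344

E′(w) = 8w + 6
Step 1: E′(-0.5) = 2; w₁ = -0.5 − 0.04·2 = -0.58
Step 2: E′(-0.58) = 1.36; w₂ = -0.58 − 0.04·1.36 = -0.6344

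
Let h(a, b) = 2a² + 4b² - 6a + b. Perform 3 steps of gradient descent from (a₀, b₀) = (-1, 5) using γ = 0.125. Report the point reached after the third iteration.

(1.1875, -0.125)

∇h = (4a - 6, 8b + 1)
Step 1: at (-1, 5), ∇h = (-10, 41) → (-1, 5) − 0.125·(-10, 41) = (0.25, -0.125)
Step 2: at (0.25, -0.125), ∇h = (-5, 0) → (0.25, -0.125) − 0.125·(-5, 0) = (0.875, -0.125)
Step 3: at (0.875, -0.125), ∇h = (-2.5, 0) → (0.875, -0.125) − 0.125·(-2.5, 0) = (1.1875, -0.125)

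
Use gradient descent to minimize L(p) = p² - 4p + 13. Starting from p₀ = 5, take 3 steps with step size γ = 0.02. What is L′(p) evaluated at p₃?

5.308416

L′(p) = 2p - 4
p₁ = 5 − 0.02·6 = 4.88
p₂ = 4.88 − 0.02·5.76 = 4.7648
p₃ = 4.7648 − 0.02·5.5296 = 4.654208
L′(p) at (4.654208) = 5.308416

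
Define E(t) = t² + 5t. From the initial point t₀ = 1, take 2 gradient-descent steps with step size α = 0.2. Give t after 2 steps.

E′(t) = 2t + 5
t₁ = 1 − 0.2·7 = -0.4
t₂ = -0.4 − 0.2·4.2 = -1.24

-1.24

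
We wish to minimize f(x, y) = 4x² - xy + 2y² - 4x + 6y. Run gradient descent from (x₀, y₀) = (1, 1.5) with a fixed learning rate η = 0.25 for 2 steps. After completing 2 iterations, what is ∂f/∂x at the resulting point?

∇f = (8x - y - 4, -x + 4y + 6)
Step 1: at (1, 1.5), ∇f = (2.5, 11) → (1, 1.5) − 0.25·(2.5, 11) = (0.375, -1.25)
Step 2: at (0.375, -1.25), ∇f = (0.25, 0.625) → (0.375, -1.25) − 0.25·(0.25, 0.625) = (0.3125, -1.40625)
∂f/∂x at (0.3125, -1.40625) = -0.09375

-0.09375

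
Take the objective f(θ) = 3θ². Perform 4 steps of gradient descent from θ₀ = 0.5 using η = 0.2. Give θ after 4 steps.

0.0008

f′(θ) = 6θ
θ₁ = 0.5 − 0.2·3 = -0.1
θ₂ = -0.1 − 0.2·(-0.6) = 0.02
θ₃ = 0.02 − 0.2·0.12 = -0.004
θ₄ = -0.004 − 0.2·(-0.024) = 0.0008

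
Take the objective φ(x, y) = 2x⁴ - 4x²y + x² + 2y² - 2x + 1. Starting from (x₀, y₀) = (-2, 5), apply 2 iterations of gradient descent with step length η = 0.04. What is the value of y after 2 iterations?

∇φ = (8x³ - 8xy + 2x - 2, -4x² + 4y)
Step 1: at (-2, 5), ∇φ = (10, 4) → (-2, 5) − 0.04·(10, 4) = (-2.4, 4.84)
Step 2: at (-2.4, 4.84), ∇φ = (-24.464, -3.68) → (-2.4, 4.84) − 0.04·(-24.464, -3.68) = (-1.42144, 4.9872)
y = 4.9872

4.9872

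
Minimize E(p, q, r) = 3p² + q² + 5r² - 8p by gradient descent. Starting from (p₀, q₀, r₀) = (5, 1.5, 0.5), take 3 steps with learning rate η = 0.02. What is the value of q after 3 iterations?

1.327104

∇E = (6p - 8, 2q, 10r)
Step 1: at (5, 1.5, 0.5), ∇E = (22, 3, 5) → (5, 1.5, 0.5) − 0.02·(22, 3, 5) = (4.56, 1.44, 0.4)
Step 2: at (4.56, 1.44, 0.4), ∇E = (19.36, 2.88, 4) → (4.56, 1.44, 0.4) − 0.02·(19.36, 2.88, 4) = (4.1728, 1.3824, 0.32)
Step 3: at (4.1728, 1.3824, 0.32), ∇E = (17.0368, 2.7648, 3.2) → (4.1728, 1.3824, 0.32) − 0.02·(17.0368, 2.7648, 3.2) = (3.832064, 1.327104, 0.256)
q = 1.327104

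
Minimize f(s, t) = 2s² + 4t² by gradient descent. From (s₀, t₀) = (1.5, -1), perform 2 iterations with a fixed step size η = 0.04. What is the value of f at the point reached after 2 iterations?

3.09567616

∇f = (4s, 8t)
(s₁, t₁) = (1.5, -1) − 0.04·(6, -8) = (1.26, -0.68)
(s₂, t₂) = (1.26, -0.68) − 0.04·(5.04, -5.44) = (1.0584, -0.4624)
f(1.0584, -0.4624) = 3.09567616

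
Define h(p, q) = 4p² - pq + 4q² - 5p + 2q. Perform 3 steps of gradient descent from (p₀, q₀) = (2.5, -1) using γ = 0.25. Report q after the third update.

2.2578125

∇h = (8p - q - 5, -p + 8q + 2)
Step 1: at (2.5, -1), ∇h = (16, -8.5) → (2.5, -1) − 0.25·(16, -8.5) = (-1.5, 1.125)
Step 2: at (-1.5, 1.125), ∇h = (-18.125, 12.5) → (-1.5, 1.125) − 0.25·(-18.125, 12.5) = (3.03125, -2)
Step 3: at (3.03125, -2), ∇h = (21.25, -17.03125) → (3.03125, -2) − 0.25·(21.25, -17.03125) = (-2.28125, 2.2578125)
q = 2.2578125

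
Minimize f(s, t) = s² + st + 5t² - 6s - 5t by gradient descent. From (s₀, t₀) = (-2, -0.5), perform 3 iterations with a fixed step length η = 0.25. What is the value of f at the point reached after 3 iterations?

101.88238525390625

∇f = (2s + t - 6, s + 10t - 5)
Step 1: at (-2, -0.5), ∇f = (-10.5, -12) → (-2, -0.5) − 0.25·(-10.5, -12) = (0.625, 2.5)
Step 2: at (0.625, 2.5), ∇f = (-2.25, 20.625) → (0.625, 2.5) − 0.25·(-2.25, 20.625) = (1.1875, -2.65625)
Step 3: at (1.1875, -2.65625), ∇f = (-6.28125, -30.375) → (1.1875, -2.65625) − 0.25·(-6.28125, -30.375) = (2.7578125, 4.9375)
f(2.7578125, 4.9375) = 101.88238525390625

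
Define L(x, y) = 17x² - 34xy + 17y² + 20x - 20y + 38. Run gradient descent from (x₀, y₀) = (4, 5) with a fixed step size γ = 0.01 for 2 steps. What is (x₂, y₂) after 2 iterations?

(4.1848, 4.8152)

∇L = (34x - 34y + 20, -34x + 34y - 20)
(x₁, y₁) = (4, 5) − 0.01·(-14, 14) = (4.14, 4.86)
(x₂, y₂) = (4.14, 4.86) − 0.01·(-4.48, 4.48) = (4.1848, 4.8152)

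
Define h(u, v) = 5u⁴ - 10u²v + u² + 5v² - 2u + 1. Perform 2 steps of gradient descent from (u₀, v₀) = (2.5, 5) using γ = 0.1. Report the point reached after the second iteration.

(79.19525, 16.4025)

∇h = (20u³ - 20uv + 2u - 2, -10u² + 10v)
Step 1: at (2.5, 5), ∇h = (65.5, -12.5) → (2.5, 5) − 0.1·(65.5, -12.5) = (-4.05, 6.25)
Step 2: at (-4.05, 6.25), ∇h = (-832.4525, -101.525) → (-4.05, 6.25) − 0.1·(-832.4525, -101.525) = (79.19525, 16.4025)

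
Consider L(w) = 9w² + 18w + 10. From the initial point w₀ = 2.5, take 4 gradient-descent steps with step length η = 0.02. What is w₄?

L′(w) = 18w + 18
Step 1: L′(2.5) = 63; w₁ = 2.5 − 0.02·63 = 1.24
Step 2: L′(1.24) = 40.32; w₂ = 1.24 − 0.02·40.32 = 0.4336
Step 3: L′(0.4336) = 25.8048; w₃ = 0.4336 − 0.02·25.8048 = -0.082496
Step 4: L′(-0.082496) = 16.515072; w₄ = -0.082496 − 0.02·16.515072 = -0.41279744

-0.41279744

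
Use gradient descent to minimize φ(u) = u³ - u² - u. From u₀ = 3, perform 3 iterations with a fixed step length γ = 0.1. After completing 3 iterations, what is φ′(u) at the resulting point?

φ′(u) = 3u² - 2u - 1
u₁ = 3 − 0.1·20 = 1
u₂ = 1 − 0.1·0 = 1
u₃ = 1 − 0.1·0 = 1
φ′(u) at (1) = 0

0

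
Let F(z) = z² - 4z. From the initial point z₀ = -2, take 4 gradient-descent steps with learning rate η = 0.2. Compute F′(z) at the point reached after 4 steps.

-1.0368

F′(z) = 2z - 4
z₁ = -2 − 0.2·(-8) = -0.4
z₂ = -0.4 − 0.2·(-4.8) = 0.56
z₃ = 0.56 − 0.2·(-2.88) = 1.136
z₄ = 1.136 − 0.2·(-1.728) = 1.4816
F′(z) at (1.4816) = -1.0368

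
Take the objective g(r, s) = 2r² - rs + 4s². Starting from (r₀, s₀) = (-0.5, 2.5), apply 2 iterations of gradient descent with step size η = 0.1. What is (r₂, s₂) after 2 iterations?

(0.015, 0.085)

∇g = (4r - s, -r + 8s)
Step 1: at (-0.5, 2.5), ∇g = (-4.5, 20.5) → (-0.5, 2.5) − 0.1·(-4.5, 20.5) = (-0.05, 0.45)
Step 2: at (-0.05, 0.45), ∇g = (-0.65, 3.65) → (-0.05, 0.45) − 0.1·(-0.65, 3.65) = (0.015, 0.085)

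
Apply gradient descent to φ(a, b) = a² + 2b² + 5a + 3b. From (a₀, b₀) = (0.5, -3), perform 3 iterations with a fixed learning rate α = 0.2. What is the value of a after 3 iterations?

-1.852

∇φ = (2a + 5, 4b + 3)
Step 1: at (0.5, -3), ∇φ = (6, -9) → (0.5, -3) − 0.2·(6, -9) = (-0.7, -1.2)
Step 2: at (-0.7, -1.2), ∇φ = (3.6, -1.8) → (-0.7, -1.2) − 0.2·(3.6, -1.8) = (-1.42, -0.84)
Step 3: at (-1.42, -0.84), ∇φ = (2.16, -0.36) → (-1.42, -0.84) − 0.2·(2.16, -0.36) = (-1.852, -0.768)
a = -1.852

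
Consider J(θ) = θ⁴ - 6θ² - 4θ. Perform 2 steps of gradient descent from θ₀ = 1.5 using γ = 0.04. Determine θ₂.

1.88647936

J′(θ) = 4θ³ - 12θ - 4
θ₁ = 1.5 − 0.04·(-8.5) = 1.84
θ₂ = 1.84 − 0.04·(-1.161984) = 1.88647936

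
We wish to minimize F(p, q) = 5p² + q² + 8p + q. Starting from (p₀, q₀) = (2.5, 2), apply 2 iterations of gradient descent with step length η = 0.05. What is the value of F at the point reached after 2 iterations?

4.05375

∇F = (10p + 8, 2q + 1)
(p₁, q₁) = (2.5, 2) − 0.05·(33, 5) = (0.85, 1.75)
(p₂, q₂) = (0.85, 1.75) − 0.05·(16.5, 4.5) = (0.025, 1.525)
F(0.025, 1.525) = 4.05375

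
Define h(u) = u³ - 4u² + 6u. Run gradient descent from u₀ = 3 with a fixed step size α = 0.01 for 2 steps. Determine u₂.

h′(u) = 3u² - 8u + 6
u₁ = 3 − 0.01·9 = 2.91
u₂ = 2.91 − 0.01·8.1243 = 2.828757

2.828757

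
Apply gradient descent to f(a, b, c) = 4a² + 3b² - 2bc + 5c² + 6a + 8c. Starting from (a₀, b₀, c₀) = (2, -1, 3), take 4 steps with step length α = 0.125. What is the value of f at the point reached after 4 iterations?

-5.65869140625

∇f = (8a + 6, 6b - 2c, -2b + 10c + 8)
Step 1: at (2, -1, 3), ∇f = (22, -12, 40) → (2, -1, 3) − 0.125·(22, -12, 40) = (-0.75, 0.5, -2)
Step 2: at (-0.75, 0.5, -2), ∇f = (0, 7, -13) → (-0.75, 0.5, -2) − 0.125·(0, 7, -13) = (-0.75, -0.375, -0.375)
Step 3: at (-0.75, -0.375, -0.375), ∇f = (0, -1.5, 5) → (-0.75, -0.375, -0.375) − 0.125·(0, -1.5, 5) = (-0.75, -0.1875, -1)
Step 4: at (-0.75, -0.1875, -1), ∇f = (0, 0.875, -1.625) → (-0.75, -0.1875, -1) − 0.125·(0, 0.875, -1.625) = (-0.75, -0.296875, -0.796875)
f(-0.75, -0.296875, -0.796875) = -5.65869140625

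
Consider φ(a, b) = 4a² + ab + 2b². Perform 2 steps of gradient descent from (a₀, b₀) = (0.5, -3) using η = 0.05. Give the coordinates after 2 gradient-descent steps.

(0.39125, -1.9625)

∇φ = (8a + b, a + 4b)
Step 1: at (0.5, -3), ∇φ = (1, -11.5) → (0.5, -3) − 0.05·(1, -11.5) = (0.45, -2.425)
Step 2: at (0.45, -2.425), ∇φ = (1.175, -9.25) → (0.45, -2.425) − 0.05·(1.175, -9.25) = (0.39125, -1.9625)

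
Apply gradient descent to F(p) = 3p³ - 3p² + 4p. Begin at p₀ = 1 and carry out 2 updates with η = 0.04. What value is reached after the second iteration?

F′(p) = 9p² - 6p + 4
Step 1: F′(1) = 7; p₁ = 1 − 0.04·7 = 0.72
Step 2: F′(0.72) = 4.3456; p₂ = 0.72 − 0.04·4.3456 = 0.546176

0.546176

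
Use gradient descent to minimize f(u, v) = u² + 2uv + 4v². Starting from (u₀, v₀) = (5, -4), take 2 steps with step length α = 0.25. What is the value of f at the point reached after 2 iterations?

47.25

∇f = (2u + 2v, 2u + 8v)
(u₁, v₁) = (5, -4) − 0.25·(2, -22) = (4.5, 1.5)
(u₂, v₂) = (4.5, 1.5) − 0.25·(12, 21) = (1.5, -3.75)
f(1.5, -3.75) = 47.25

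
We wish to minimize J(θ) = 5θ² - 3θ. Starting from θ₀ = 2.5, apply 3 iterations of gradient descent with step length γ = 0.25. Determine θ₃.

-7.125

J′(θ) = 10θ - 3
θ₁ = 2.5 − 0.25·22 = -3
θ₂ = -3 − 0.25·(-33) = 5.25
θ₃ = 5.25 − 0.25·49.5 = -7.125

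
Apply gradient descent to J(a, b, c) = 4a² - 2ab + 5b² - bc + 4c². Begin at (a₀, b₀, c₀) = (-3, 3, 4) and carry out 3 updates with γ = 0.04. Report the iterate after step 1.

∇J = (8a - 2b, -2a + 10b - c, -b + 8c)
(a₁, b₁, c₁) = (-3, 3, 4) − 0.04·(-30, 32, 29) = (-1.8, 1.72, 2.84)

(-1.8, 1.72, 2.84)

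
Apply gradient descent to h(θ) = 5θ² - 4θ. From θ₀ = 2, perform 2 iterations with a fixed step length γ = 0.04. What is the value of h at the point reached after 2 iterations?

h′(θ) = 10θ - 4
θ₁ = 2 − 0.04·16 = 1.36
θ₂ = 1.36 − 0.04·9.6 = 0.976
h(0.976) = 0.85888

0.85888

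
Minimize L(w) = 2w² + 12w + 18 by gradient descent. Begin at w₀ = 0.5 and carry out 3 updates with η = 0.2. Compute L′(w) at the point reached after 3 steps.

L′(w) = 4w + 12
Step 1: L′(0.5) = 14; w₁ = 0.5 − 0.2·14 = -2.3
Step 2: L′(-2.3) = 2.8; w₂ = -2.3 − 0.2·2.8 = -2.86
Step 3: L′(-2.86) = 0.56; w₃ = -2.86 − 0.2·0.56 = -2.972
L′(w) at (-2.972) = 0.112

0.112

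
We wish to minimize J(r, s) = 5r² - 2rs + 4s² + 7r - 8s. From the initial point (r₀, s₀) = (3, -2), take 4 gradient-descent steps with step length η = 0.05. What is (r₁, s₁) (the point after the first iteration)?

∇J = (10r - 2s + 7, -2r + 8s - 8)
Step 1: at (3, -2), ∇J = (41, -30) → (3, -2) − 0.05·(41, -30) = (0.95, -0.5)

(0.95, -0.5)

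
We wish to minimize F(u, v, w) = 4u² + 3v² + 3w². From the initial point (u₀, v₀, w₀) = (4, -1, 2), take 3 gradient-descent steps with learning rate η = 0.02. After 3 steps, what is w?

1.362944

∇F = (8u, 6v, 6w)
(u₁, v₁, w₁) = (4, -1, 2) − 0.02·(32, -6, 12) = (3.36, -0.88, 1.76)
(u₂, v₂, w₂) = (3.36, -0.88, 1.76) − 0.02·(26.88, -5.28, 10.56) = (2.8224, -0.7744, 1.5488)
(u₃, v₃, w₃) = (2.8224, -0.7744, 1.5488) − 0.02·(22.5792, -4.6464, 9.2928) = (2.370816, -0.681472, 1.362944)
w = 1.362944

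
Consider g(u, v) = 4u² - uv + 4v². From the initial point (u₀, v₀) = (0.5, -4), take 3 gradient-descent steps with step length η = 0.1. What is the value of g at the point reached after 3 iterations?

∇g = (8u - v, -u + 8v)
Step 1: at (0.5, -4), ∇g = (8, -32.5) → (0.5, -4) − 0.1·(8, -32.5) = (-0.3, -0.75)
Step 2: at (-0.3, -0.75), ∇g = (-1.65, -5.7) → (-0.3, -0.75) − 0.1·(-1.65, -5.7) = (-0.135, -0.18)
Step 3: at (-0.135, -0.18), ∇g = (-0.9, -1.305) → (-0.135, -0.18) − 0.1·(-0.9, -1.305) = (-0.045, -0.0495)
g(-0.045, -0.0495) = 0.0156735

0.0156735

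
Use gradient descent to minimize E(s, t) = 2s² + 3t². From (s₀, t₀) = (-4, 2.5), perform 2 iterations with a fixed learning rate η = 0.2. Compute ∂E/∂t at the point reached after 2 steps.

0.6

∇E = (4s, 6t)
Step 1: at (-4, 2.5), ∇E = (-16, 15) → (-4, 2.5) − 0.2·(-16, 15) = (-0.8, -0.5)
Step 2: at (-0.8, -0.5), ∇E = (-3.2, -3) → (-0.8, -0.5) − 0.2·(-3.2, -3) = (-0.16, 0.1)
∂E/∂t at (-0.16, 0.1) = 0.6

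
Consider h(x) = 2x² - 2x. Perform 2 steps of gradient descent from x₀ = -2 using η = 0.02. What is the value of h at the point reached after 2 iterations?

8.454912

h′(x) = 4x - 2
Step 1: h′(-2) = -10; x₁ = -2 − 0.02·(-10) = -1.8
Step 2: h′(-1.8) = -9.2; x₂ = -1.8 − 0.02·(-9.2) = -1.616
h(-1.616) = 8.454912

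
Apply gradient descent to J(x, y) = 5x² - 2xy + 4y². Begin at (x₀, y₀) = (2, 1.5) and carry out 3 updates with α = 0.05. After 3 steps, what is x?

∇J = (10x - 2y, -2x + 8y)
(x₁, y₁) = (2, 1.5) − 0.05·(17, 8) = (1.15, 1.1)
(x₂, y₂) = (1.15, 1.1) − 0.05·(9.3, 6.5) = (0.685, 0.775)
(x₃, y₃) = (0.685, 0.775) − 0.05·(5.3, 4.83) = (0.42, 0.5335)
x = 0.42

0.42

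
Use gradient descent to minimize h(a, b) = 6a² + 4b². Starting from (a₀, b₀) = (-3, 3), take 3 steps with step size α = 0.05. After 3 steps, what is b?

∇h = (12a, 8b)
(a₁, b₁) = (-3, 3) − 0.05·(-36, 24) = (-1.2, 1.8)
(a₂, b₂) = (-1.2, 1.8) − 0.05·(-14.4, 14.4) = (-0.48, 1.08)
(a₃, b₃) = (-0.48, 1.08) − 0.05·(-5.76, 8.64) = (-0.192, 0.648)
b = 0.648

0.648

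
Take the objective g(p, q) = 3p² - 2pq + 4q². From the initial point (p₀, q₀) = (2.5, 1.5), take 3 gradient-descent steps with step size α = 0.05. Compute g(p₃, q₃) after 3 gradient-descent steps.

3.95689825

∇g = (6p - 2q, -2p + 8q)
Step 1: at (2.5, 1.5), ∇g = (12, 7) → (2.5, 1.5) − 0.05·(12, 7) = (1.9, 1.15)
Step 2: at (1.9, 1.15), ∇g = (9.1, 5.4) → (1.9, 1.15) − 0.05·(9.1, 5.4) = (1.445, 0.88)
Step 3: at (1.445, 0.88), ∇g = (6.91, 4.15) → (1.445, 0.88) − 0.05·(6.91, 4.15) = (1.0995, 0.6725)
g(1.0995, 0.6725) = 3.95689825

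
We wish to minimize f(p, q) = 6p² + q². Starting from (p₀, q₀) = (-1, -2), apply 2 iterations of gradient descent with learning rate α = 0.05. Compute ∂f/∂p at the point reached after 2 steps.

∇f = (12p, 2q)
(p₁, q₁) = (-1, -2) − 0.05·(-12, -4) = (-0.4, -1.8)
(p₂, q₂) = (-0.4, -1.8) − 0.05·(-4.8, -3.6) = (-0.16, -1.62)
∂f/∂p at (-0.16, -1.62) = -1.92

-1.92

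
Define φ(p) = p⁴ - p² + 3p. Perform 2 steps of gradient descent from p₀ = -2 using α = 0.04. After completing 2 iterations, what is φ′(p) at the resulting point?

φ′(p) = 4p³ - 2p + 3
Step 1: φ′(-2) = -25; p₁ = -2 − 0.04·(-25) = -1
Step 2: φ′(-1) = 1; p₂ = -1 − 0.04·1 = -1.04
φ′(p) at (-1.04) = 0.580544

0.580544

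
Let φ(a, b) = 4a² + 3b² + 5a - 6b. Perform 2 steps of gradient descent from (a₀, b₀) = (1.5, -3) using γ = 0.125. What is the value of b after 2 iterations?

∇φ = (8a + 5, 6b - 6)
(a₁, b₁) = (1.5, -3) − 0.125·(17, -24) = (-0.625, 0)
(a₂, b₂) = (-0.625, 0) − 0.125·(0, -6) = (-0.625, 0.75)
b = 0.75

0.75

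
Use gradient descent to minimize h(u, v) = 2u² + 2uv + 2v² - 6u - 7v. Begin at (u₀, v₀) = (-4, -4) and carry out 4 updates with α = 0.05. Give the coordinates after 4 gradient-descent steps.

(-0.22315, -0.0512)

∇h = (4u + 2v - 6, 2u + 4v - 7)
Step 1: at (-4, -4), ∇h = (-30, -31) → (-4, -4) − 0.05·(-30, -31) = (-2.5, -2.45)
Step 2: at (-2.5, -2.45), ∇h = (-20.9, -21.8) → (-2.5, -2.45) − 0.05·(-20.9, -21.8) = (-1.455, -1.36)
Step 3: at (-1.455, -1.36), ∇h = (-14.54, -15.35) → (-1.455, -1.36) − 0.05·(-14.54, -15.35) = (-0.728, -0.5925)
Step 4: at (-0.728, -0.5925), ∇h = (-10.097, -10.826) → (-0.728, -0.5925) − 0.05·(-10.097, -10.826) = (-0.22315, -0.0512)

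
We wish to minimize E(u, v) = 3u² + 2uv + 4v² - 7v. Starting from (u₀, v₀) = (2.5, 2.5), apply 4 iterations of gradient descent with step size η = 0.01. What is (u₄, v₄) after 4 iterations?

∇E = (6u + 2v, 2u + 8v - 7)
Step 1: at (2.5, 2.5), ∇E = (20, 18) → (2.5, 2.5) − 0.01·(20, 18) = (2.3, 2.32)
Step 2: at (2.3, 2.32), ∇E = (18.44, 16.16) → (2.3, 2.32) − 0.01·(18.44, 16.16) = (2.1156, 2.1584)
Step 3: at (2.1156, 2.1584), ∇E = (17.0104, 14.4984) → (2.1156, 2.1584) − 0.01·(17.0104, 14.4984) = (1.945496, 2.013416)
Step 4: at (1.945496, 2.013416), ∇E = (15.699808, 12.99832) → (1.945496, 2.013416) − 0.01·(15.699808, 12.99832) = (1.78849792, 1.8834328)

(1.78849792, 1.8834328)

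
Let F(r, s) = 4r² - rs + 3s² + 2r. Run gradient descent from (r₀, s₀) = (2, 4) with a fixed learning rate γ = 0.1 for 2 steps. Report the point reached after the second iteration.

(0.1, 0.78)

∇F = (8r - s + 2, -r + 6s)
Step 1: at (2, 4), ∇F = (14, 22) → (2, 4) − 0.1·(14, 22) = (0.6, 1.8)
Step 2: at (0.6, 1.8), ∇F = (5, 10.2) → (0.6, 1.8) − 0.1·(5, 10.2) = (0.1, 0.78)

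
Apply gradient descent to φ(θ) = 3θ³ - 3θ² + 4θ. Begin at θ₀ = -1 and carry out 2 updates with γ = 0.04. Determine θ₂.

-3.457536

φ′(θ) = 9θ² - 6θ + 4
θ₁ = -1 − 0.04·19 = -1.76
θ₂ = -1.76 − 0.04·42.4384 = -3.457536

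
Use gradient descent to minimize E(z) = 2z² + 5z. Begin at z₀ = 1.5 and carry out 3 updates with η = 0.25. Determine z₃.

E′(z) = 4z + 5
z₁ = 1.5 − 0.25·11 = -1.25
z₂ = -1.25 − 0.25·0 = -1.25
z₃ = -1.25 − 0.25·0 = -1.25

-1.25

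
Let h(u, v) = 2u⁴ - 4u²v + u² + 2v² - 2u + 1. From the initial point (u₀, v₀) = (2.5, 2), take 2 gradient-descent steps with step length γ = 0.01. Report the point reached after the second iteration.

(1.54870976, 2.188176)

∇h = (8u³ - 8uv + 2u - 2, -4u² + 4v)
Step 1: at (2.5, 2), ∇h = (88, -17) → (2.5, 2) − 0.01·(88, -17) = (1.62, 2.17)
Step 2: at (1.62, 2.17), ∇h = (7.129024, -1.8176) → (1.62, 2.17) − 0.01·(7.129024, -1.8176) = (1.54870976, 2.188176)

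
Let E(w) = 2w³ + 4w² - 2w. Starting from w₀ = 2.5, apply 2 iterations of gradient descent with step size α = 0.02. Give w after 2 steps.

E′(w) = 6w² + 8w - 2
w₁ = 2.5 − 0.02·55.5 = 1.39
w₂ = 1.39 − 0.02·20.7126 = 0.975748

0.975748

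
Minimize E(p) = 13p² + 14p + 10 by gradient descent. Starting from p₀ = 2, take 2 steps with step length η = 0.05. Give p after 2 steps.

E′(p) = 26p + 14
p₁ = 2 − 0.05·66 = -1.3
p₂ = -1.3 − 0.05·(-19.8) = -0.31

-0.31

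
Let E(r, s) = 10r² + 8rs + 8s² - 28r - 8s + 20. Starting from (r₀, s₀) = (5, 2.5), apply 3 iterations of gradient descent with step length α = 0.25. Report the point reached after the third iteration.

∇E = (20r + 8s - 28, 8r + 16s - 8)
Step 1: at (5, 2.5), ∇E = (92, 72) → (5, 2.5) − 0.25·(92, 72) = (-18, -15.5)
Step 2: at (-18, -15.5), ∇E = (-512, -400) → (-18, -15.5) − 0.25·(-512, -400) = (110, 84.5)
Step 3: at (110, 84.5), ∇E = (2848, 2224) → (110, 84.5) − 0.25·(2848, 2224) = (-602, -471.5)

(-602, -471.5)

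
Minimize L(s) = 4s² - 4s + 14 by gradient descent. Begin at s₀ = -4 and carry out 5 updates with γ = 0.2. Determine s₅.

0.84992

L′(s) = 8s - 4
Step 1: L′(-4) = -36; s₁ = -4 − 0.2·(-36) = 3.2
Step 2: L′(3.2) = 21.6; s₂ = 3.2 − 0.2·21.6 = -1.12
Step 3: L′(-1.12) = -12.96; s₃ = -1.12 − 0.2·(-12.96) = 1.472
Step 4: L′(1.472) = 7.776; s₄ = 1.472 − 0.2·7.776 = -0.0832
Step 5: L′(-0.0832) = -4.6656; s₅ = -0.0832 − 0.2·(-4.6656) = 0.84992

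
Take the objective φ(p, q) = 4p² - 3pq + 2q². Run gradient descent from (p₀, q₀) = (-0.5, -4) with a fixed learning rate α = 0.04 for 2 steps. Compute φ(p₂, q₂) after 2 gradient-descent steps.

∇φ = (8p - 3q, -3p + 4q)
Step 1: at (-0.5, -4), ∇φ = (8, -14.5) → (-0.5, -4) − 0.04·(8, -14.5) = (-0.82, -3.42)
Step 2: at (-0.82, -3.42), ∇φ = (3.7, -11.22) → (-0.82, -3.42) − 0.04·(3.7, -11.22) = (-0.968, -2.9712)
φ(-0.968, -2.9712) = 12.77579008

12.77579008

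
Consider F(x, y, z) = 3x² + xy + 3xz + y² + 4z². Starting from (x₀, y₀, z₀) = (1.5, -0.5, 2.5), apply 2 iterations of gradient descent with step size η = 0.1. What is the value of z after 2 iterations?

0.04

∇F = (6x + y + 3z, x + 2y, 3x + 8z)
(x₁, y₁, z₁) = (1.5, -0.5, 2.5) − 0.1·(16, 0.5, 24.5) = (-0.1, -0.55, 0.05)
(x₂, y₂, z₂) = (-0.1, -0.55, 0.05) − 0.1·(-1, -1.2, 0.1) = (0, -0.43, 0.04)
z = 0.04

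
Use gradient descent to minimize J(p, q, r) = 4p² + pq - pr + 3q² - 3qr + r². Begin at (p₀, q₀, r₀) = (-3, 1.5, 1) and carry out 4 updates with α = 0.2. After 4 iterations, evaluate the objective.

3.668944

∇J = (8p + q - r, p + 6q - 3r, -p - 3q + 2r)
(p₁, q₁, r₁) = (-3, 1.5, 1) − 0.2·(-23.5, 3, 0.5) = (1.7, 0.9, 0.9)
(p₂, q₂, r₂) = (1.7, 0.9, 0.9) − 0.2·(13.6, 4.4, -2.6) = (-1.02, 0.02, 1.42)
(p₃, q₃, r₃) = (-1.02, 0.02, 1.42) − 0.2·(-9.56, -5.16, 3.8) = (0.892, 1.052, 0.66)
(p₄, q₄, r₄) = (0.892, 1.052, 0.66) − 0.2·(7.528, 5.224, -2.728) = (-0.6136, 0.0072, 1.2056)
J(-0.6136, 0.0072, 1.2056) = 3.668944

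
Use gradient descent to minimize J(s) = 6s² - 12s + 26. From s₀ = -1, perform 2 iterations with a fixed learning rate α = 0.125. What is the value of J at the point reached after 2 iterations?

21.5

J′(s) = 12s - 12
s₁ = -1 − 0.125·(-24) = 2
s₂ = 2 − 0.125·12 = 0.5
J(0.5) = 21.5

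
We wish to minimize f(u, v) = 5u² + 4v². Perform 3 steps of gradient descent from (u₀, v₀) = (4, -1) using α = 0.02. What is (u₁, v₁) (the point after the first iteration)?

∇f = (10u, 8v)
(u₁, v₁) = (4, -1) − 0.02·(40, -8) = (3.2, -0.84)

(3.2, -0.84)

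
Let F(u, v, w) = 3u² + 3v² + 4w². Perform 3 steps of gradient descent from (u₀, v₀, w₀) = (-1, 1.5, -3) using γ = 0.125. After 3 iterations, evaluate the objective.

∇F = (6u, 6v, 8w)
Step 1: at (-1, 1.5, -3), ∇F = (-6, 9, -24) → (-1, 1.5, -3) − 0.125·(-6, 9, -24) = (-0.25, 0.375, 0)
Step 2: at (-0.25, 0.375, 0), ∇F = (-1.5, 2.25, 0) → (-0.25, 0.375, 0) − 0.125·(-1.5, 2.25, 0) = (-0.0625, 0.09375, 0)
Step 3: at (-0.0625, 0.09375, 0), ∇F = (-0.375, 0.5625, 0) → (-0.0625, 0.09375, 0) − 0.125·(-0.375, 0.5625, 0) = (-0.015625, 0.0234375, 0)
F(-0.015625, 0.0234375, 0) = 0.00238037109375

0.00238037109375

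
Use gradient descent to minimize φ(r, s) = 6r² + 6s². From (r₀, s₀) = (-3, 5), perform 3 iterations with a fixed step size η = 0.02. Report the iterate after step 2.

∇φ = (12r, 12s)
Step 1: at (-3, 5), ∇φ = (-36, 60) → (-3, 5) − 0.02·(-36, 60) = (-2.28, 3.8)
Step 2: at (-2.28, 3.8), ∇φ = (-27.36, 45.6) → (-2.28, 3.8) − 0.02·(-27.36, 45.6) = (-1.7328, 2.888)

(-1.7328, 2.888)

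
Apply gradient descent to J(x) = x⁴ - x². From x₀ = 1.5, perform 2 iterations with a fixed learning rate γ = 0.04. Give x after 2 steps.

J′(x) = 4x³ - 2x
x₁ = 1.5 − 0.04·10.5 = 1.08
x₂ = 1.08 − 0.04·2.878848 = 0.96484608

0.96484608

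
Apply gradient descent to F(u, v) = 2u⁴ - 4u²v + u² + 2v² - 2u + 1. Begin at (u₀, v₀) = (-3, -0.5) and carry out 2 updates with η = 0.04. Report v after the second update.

7.492576

∇F = (8u³ - 8uv + 2u - 2, -4u² + 4v)
Step 1: at (-3, -0.5), ∇F = (-236, -38) → (-3, -0.5) − 0.04·(-236, -38) = (6.44, 1.02)
Step 2: at (6.44, 1.02), ∇F = (2095.049472, -161.8144) → (6.44, 1.02) − 0.04·(2095.049472, -161.8144) = (-77.36197888, 7.492576)
v = 7.492576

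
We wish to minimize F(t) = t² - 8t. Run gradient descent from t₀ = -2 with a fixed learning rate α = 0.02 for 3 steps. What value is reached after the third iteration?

-1.308416

F′(t) = 2t - 8
t₁ = -2 − 0.02·(-12) = -1.76
t₂ = -1.76 − 0.02·(-11.52) = -1.5296
t₃ = -1.5296 − 0.02·(-11.0592) = -1.308416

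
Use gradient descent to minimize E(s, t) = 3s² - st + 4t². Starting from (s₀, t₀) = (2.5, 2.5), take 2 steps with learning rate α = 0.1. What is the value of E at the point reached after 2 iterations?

1.13625

∇E = (6s - t, -s + 8t)
Step 1: at (2.5, 2.5), ∇E = (12.5, 17.5) → (2.5, 2.5) − 0.1·(12.5, 17.5) = (1.25, 0.75)
Step 2: at (1.25, 0.75), ∇E = (6.75, 4.75) → (1.25, 0.75) − 0.1·(6.75, 4.75) = (0.575, 0.275)
E(0.575, 0.275) = 1.13625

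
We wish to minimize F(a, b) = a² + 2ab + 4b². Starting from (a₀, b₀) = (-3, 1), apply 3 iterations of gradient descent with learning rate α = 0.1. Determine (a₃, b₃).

(-1.928, 0.584)

∇F = (2a + 2b, 2a + 8b)
Step 1: at (-3, 1), ∇F = (-4, 2) → (-3, 1) − 0.1·(-4, 2) = (-2.6, 0.8)
Step 2: at (-2.6, 0.8), ∇F = (-3.6, 1.2) → (-2.6, 0.8) − 0.1·(-3.6, 1.2) = (-2.24, 0.68)
Step 3: at (-2.24, 0.68), ∇F = (-3.12, 0.96) → (-2.24, 0.68) − 0.1·(-3.12, 0.96) = (-1.928, 0.584)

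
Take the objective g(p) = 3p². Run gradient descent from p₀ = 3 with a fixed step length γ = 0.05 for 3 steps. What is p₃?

g′(p) = 6p
Step 1: g′(3) = 18; p₁ = 3 − 0.05·18 = 2.1
Step 2: g′(2.1) = 12.6; p₂ = 2.1 − 0.05·12.6 = 1.47
Step 3: g′(1.47) = 8.82; p₃ = 1.47 − 0.05·8.82 = 1.029

1.029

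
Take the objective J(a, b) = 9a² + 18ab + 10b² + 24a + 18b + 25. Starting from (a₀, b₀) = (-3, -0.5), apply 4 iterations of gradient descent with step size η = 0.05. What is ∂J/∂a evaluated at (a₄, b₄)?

∇J = (18a + 18b + 24, 18a + 20b + 18)
(a₁, b₁) = (-3, -0.5) − 0.05·(-39, -46) = (-1.05, 1.8)
(a₂, b₂) = (-1.05, 1.8) − 0.05·(37.5, 35.1) = (-2.925, 0.045)
(a₃, b₃) = (-2.925, 0.045) − 0.05·(-27.84, -33.75) = (-1.533, 1.7325)
(a₄, b₄) = (-1.533, 1.7325) − 0.05·(27.591, 25.056) = (-2.91255, 0.4797)
∂J/∂a at (-2.91255, 0.4797) = -19.7913

-19.7913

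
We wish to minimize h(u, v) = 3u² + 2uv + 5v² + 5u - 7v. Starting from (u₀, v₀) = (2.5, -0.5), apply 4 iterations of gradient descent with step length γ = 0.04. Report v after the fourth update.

0.34319232

∇h = (6u + 2v + 5, 2u + 10v - 7)
Step 1: at (2.5, -0.5), ∇h = (19, -7) → (2.5, -0.5) − 0.04·(19, -7) = (1.74, -0.22)
Step 2: at (1.74, -0.22), ∇h = (15, -5.72) → (1.74, -0.22) − 0.04·(15, -5.72) = (1.14, 0.0088)
Step 3: at (1.14, 0.0088), ∇h = (11.8576, -4.632) → (1.14, 0.0088) − 0.04·(11.8576, -4.632) = (0.665696, 0.19408)
Step 4: at (0.665696, 0.19408), ∇h = (9.382336, -3.727808) → (0.665696, 0.19408) − 0.04·(9.382336, -3.727808) = (0.29040256, 0.34319232)
v = 0.34319232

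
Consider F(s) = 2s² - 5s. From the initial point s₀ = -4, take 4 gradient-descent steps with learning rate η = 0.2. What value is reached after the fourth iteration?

F′(s) = 4s - 5
Step 1: F′(-4) = -21; s₁ = -4 − 0.2·(-21) = 0.2
Step 2: F′(0.2) = -4.2; s₂ = 0.2 − 0.2·(-4.2) = 1.04
Step 3: F′(1.04) = -0.84; s₃ = 1.04 − 0.2·(-0.84) = 1.208
Step 4: F′(1.208) = -0.168; s₄ = 1.208 − 0.2·(-0.168) = 1.2416

1.2416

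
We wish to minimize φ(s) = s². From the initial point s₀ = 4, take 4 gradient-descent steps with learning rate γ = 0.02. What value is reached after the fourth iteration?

φ′(s) = 2s
Step 1: φ′(4) = 8; s₁ = 4 − 0.02·8 = 3.84
Step 2: φ′(3.84) = 7.68; s₂ = 3.84 − 0.02·7.68 = 3.6864
Step 3: φ′(3.6864) = 7.3728; s₃ = 3.6864 − 0.02·7.3728 = 3.538944
Step 4: φ′(3.538944) = 7.077888; s₄ = 3.538944 − 0.02·7.077888 = 3.39738624

3.39738624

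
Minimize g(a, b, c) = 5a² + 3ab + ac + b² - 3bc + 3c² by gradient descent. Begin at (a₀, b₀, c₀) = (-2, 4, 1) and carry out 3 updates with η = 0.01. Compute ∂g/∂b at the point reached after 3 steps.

-1.053941

∇g = (10a + 3b + c, 3a + 2b - 3c, a - 3b + 6c)
(a₁, b₁, c₁) = (-2, 4, 1) − 0.01·(-7, -1, -8) = (-1.93, 4.01, 1.08)
(a₂, b₂, c₂) = (-1.93, 4.01, 1.08) − 0.01·(-6.19, -1.01, -7.48) = (-1.8681, 4.0201, 1.1548)
(a₃, b₃, c₃) = (-1.8681, 4.0201, 1.1548) − 0.01·(-5.4659, -1.0285, -6.9996) = (-1.813441, 4.030385, 1.224796)
∂g/∂b at (-1.813441, 4.030385, 1.224796) = -1.053941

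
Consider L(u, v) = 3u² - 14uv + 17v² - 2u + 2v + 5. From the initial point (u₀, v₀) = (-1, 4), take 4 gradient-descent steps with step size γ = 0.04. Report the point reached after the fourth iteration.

∇L = (6u - 14v - 2, -14u + 34v + 2)
Step 1: at (-1, 4), ∇L = (-64, 152) → (-1, 4) − 0.04·(-64, 152) = (1.56, -2.08)
Step 2: at (1.56, -2.08), ∇L = (36.48, -90.56) → (1.56, -2.08) − 0.04·(36.48, -90.56) = (0.1008, 1.5424)
Step 3: at (0.1008, 1.5424), ∇L = (-22.9888, 53.0304) → (0.1008, 1.5424) − 0.04·(-22.9888, 53.0304) = (1.020352, -0.578816)
Step 4: at (1.020352, -0.578816), ∇L = (12.225536, -31.964672) → (1.020352, -0.578816) − 0.04·(12.225536, -31.964672) = (0.53133056, 0.69977088)

(0.53133056, 0.69977088)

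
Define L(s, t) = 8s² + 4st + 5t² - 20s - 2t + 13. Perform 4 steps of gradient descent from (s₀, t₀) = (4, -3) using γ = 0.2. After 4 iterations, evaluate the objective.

26730.72422912

∇L = (16s + 4t - 20, 4s + 10t - 2)
(s₁, t₁) = (4, -3) − 0.2·(32, -16) = (-2.4, 0.2)
(s₂, t₂) = (-2.4, 0.2) − 0.2·(-57.6, -9.6) = (9.12, 2.12)
(s₃, t₃) = (9.12, 2.12) − 0.2·(134.4, 55.68) = (-17.76, -9.016)
(s₄, t₄) = (-17.76, -9.016) − 0.2·(-340.224, -163.2) = (50.2848, 23.624)
L(50.2848, 23.624) = 26730.72422912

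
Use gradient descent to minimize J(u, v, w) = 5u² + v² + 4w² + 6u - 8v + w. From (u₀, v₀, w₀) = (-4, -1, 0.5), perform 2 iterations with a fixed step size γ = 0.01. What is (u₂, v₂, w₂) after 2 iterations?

(-3.354, -0.802, 0.404)

∇J = (10u + 6, 2v - 8, 8w + 1)
Step 1: at (-4, -1, 0.5), ∇J = (-34, -10, 5) → (-4, -1, 0.5) − 0.01·(-34, -10, 5) = (-3.66, -0.9, 0.45)
Step 2: at (-3.66, -0.9, 0.45), ∇J = (-30.6, -9.8, 4.6) → (-3.66, -0.9, 0.45) − 0.01·(-30.6, -9.8, 4.6) = (-3.354, -0.802, 0.404)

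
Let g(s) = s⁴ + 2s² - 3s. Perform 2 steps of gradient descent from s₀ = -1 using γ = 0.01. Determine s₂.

g′(s) = 4s³ + 4s - 3
Step 1: g′(-1) = -11; s₁ = -1 − 0.01·(-11) = -0.89
Step 2: g′(-0.89) = -9.379876; s₂ = -0.89 − 0.01·(-9.379876) = -0.79620124

-0.79620124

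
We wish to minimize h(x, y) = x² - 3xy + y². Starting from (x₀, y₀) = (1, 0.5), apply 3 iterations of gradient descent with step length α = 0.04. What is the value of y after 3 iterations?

0.715648

∇h = (2x - 3y, -3x + 2y)
Step 1: at (1, 0.5), ∇h = (0.5, -2) → (1, 0.5) − 0.04·(0.5, -2) = (0.98, 0.58)
Step 2: at (0.98, 0.58), ∇h = (0.22, -1.78) → (0.98, 0.58) − 0.04·(0.22, -1.78) = (0.9712, 0.6512)
Step 3: at (0.9712, 0.6512), ∇h = (-0.0112, -1.6112) → (0.9712, 0.6512) − 0.04·(-0.0112, -1.6112) = (0.971648, 0.715648)
y = 0.715648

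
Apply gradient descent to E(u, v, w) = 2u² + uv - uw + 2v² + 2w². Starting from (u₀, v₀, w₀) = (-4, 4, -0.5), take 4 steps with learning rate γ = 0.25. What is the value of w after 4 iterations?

-0.03515625

∇E = (4u + v - w, u + 4v, -u + 4w)
(u₁, v₁, w₁) = (-4, 4, -0.5) − 0.25·(-11.5, 12, 2) = (-1.125, 1, -1)
(u₂, v₂, w₂) = (-1.125, 1, -1) − 0.25·(-2.5, 2.875, -2.875) = (-0.5, 0.28125, -0.28125)
(u₃, v₃, w₃) = (-0.5, 0.28125, -0.28125) − 0.25·(-1.4375, 0.625, -0.625) = (-0.140625, 0.125, -0.125)
(u₄, v₄, w₄) = (-0.140625, 0.125, -0.125) − 0.25·(-0.3125, 0.359375, -0.359375) = (-0.0625, 0.03515625, -0.03515625)
w = -0.03515625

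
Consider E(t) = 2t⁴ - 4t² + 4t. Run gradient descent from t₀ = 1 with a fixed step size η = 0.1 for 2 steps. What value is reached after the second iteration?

E′(t) = 8t³ - 8t + 4
Step 1: E′(1) = 4; t₁ = 1 − 0.1·4 = 0.6
Step 2: E′(0.6) = 0.928; t₂ = 0.6 − 0.1·0.928 = 0.5072

0.5072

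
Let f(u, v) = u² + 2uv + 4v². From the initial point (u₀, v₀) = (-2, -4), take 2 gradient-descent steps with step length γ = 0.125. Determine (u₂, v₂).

(-0.5, 0.125)

∇f = (2u + 2v, 2u + 8v)
Step 1: at (-2, -4), ∇f = (-12, -36) → (-2, -4) − 0.125·(-12, -36) = (-0.5, 0.5)
Step 2: at (-0.5, 0.5), ∇f = (0, 3) → (-0.5, 0.5) − 0.125·(0, 3) = (-0.5, 0.125)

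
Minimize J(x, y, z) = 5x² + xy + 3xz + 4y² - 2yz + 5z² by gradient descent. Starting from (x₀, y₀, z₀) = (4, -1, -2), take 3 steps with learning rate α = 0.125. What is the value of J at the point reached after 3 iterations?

∇J = (10x + y + 3z, x + 8y - 2z, 3x - 2y + 10z)
Step 1: at (4, -1, -2), ∇J = (33, 0, -6) → (4, -1, -2) − 0.125·(33, 0, -6) = (-0.125, -1, -1.25)
Step 2: at (-0.125, -1, -1.25), ∇J = (-6, -5.625, -10.875) → (-0.125, -1, -1.25) − 0.125·(-6, -5.625, -10.875) = (0.625, -0.296875, 0.109375)
Step 3: at (0.625, -0.296875, 0.109375), ∇J = (6.28125, -1.96875, 3.5625) → (0.625, -0.296875, 0.109375) − 0.125·(6.28125, -1.96875, 3.5625) = (-0.16015625, -0.05078125, -0.3359375)
J(-0.16015625, -0.05078125, -0.3359375) = 0.8382568359375

0.8382568359375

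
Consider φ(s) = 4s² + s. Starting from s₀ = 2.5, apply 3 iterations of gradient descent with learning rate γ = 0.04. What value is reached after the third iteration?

φ′(s) = 8s + 1
Step 1: φ′(2.5) = 21; s₁ = 2.5 − 0.04·21 = 1.66
Step 2: φ′(1.66) = 14.28; s₂ = 1.66 − 0.04·14.28 = 1.0888
Step 3: φ′(1.0888) = 9.7104; s₃ = 1.0888 − 0.04·9.7104 = 0.700384

0.700384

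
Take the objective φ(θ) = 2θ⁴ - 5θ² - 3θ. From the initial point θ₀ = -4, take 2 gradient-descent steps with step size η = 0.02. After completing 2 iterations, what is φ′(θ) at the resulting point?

φ′(θ) = 8θ³ - 10θ - 3
Step 1: φ′(-4) = -475; θ₁ = -4 − 0.02·(-475) = 5.5
Step 2: φ′(5.5) = 1273; θ₂ = 5.5 − 0.02·1273 = -19.96
φ′(θ) at (-19.96) = -63420.167488

-63420.167488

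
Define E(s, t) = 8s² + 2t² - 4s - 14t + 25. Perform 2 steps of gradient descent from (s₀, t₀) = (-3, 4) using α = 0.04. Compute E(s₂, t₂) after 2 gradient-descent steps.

1.6682112

∇E = (16s - 4, 4t - 14)
(s₁, t₁) = (-3, 4) − 0.04·(-52, 2) = (-0.92, 3.92)
(s₂, t₂) = (-0.92, 3.92) − 0.04·(-18.72, 1.68) = (-0.1712, 3.8528)
E(-0.1712, 3.8528) = 1.6682112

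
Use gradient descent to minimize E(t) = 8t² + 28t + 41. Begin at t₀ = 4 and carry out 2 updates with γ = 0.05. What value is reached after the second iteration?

-1.52

E′(t) = 16t + 28
t₁ = 4 − 0.05·92 = -0.6
t₂ = -0.6 − 0.05·18.4 = -1.52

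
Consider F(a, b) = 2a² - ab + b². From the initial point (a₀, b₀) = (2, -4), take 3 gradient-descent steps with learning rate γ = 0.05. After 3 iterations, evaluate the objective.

∇F = (4a - b, -a + 2b)
Step 1: at (2, -4), ∇F = (12, -10) → (2, -4) − 0.05·(12, -10) = (1.4, -3.5)
Step 2: at (1.4, -3.5), ∇F = (9.1, -8.4) → (1.4, -3.5) − 0.05·(9.1, -8.4) = (0.945, -3.08)
Step 3: at (0.945, -3.08), ∇F = (6.86, -7.105) → (0.945, -3.08) − 0.05·(6.86, -7.105) = (0.602, -2.72475)
F(0.602, -2.72475) = 9.7893700625

9.7893700625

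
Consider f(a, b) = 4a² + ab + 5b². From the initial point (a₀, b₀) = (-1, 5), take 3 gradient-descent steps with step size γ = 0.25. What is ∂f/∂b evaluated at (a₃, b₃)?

-174.015625

∇f = (8a + b, a + 10b)
(a₁, b₁) = (-1, 5) − 0.25·(-3, 49) = (-0.25, -7.25)
(a₂, b₂) = (-0.25, -7.25) − 0.25·(-9.25, -72.75) = (2.0625, 10.9375)
(a₃, b₃) = (2.0625, 10.9375) − 0.25·(27.4375, 111.4375) = (-4.796875, -16.921875)
∂f/∂b at (-4.796875, -16.921875) = -174.015625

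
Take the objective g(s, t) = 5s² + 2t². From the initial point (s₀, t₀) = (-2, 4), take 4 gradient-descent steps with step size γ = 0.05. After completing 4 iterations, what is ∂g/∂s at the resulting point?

∇g = (10s, 4t)
Step 1: at (-2, 4), ∇g = (-20, 16) → (-2, 4) − 0.05·(-20, 16) = (-1, 3.2)
Step 2: at (-1, 3.2), ∇g = (-10, 12.8) → (-1, 3.2) − 0.05·(-10, 12.8) = (-0.5, 2.56)
Step 3: at (-0.5, 2.56), ∇g = (-5, 10.24) → (-0.5, 2.56) − 0.05·(-5, 10.24) = (-0.25, 2.048)
Step 4: at (-0.25, 2.048), ∇g = (-2.5, 8.192) → (-0.25, 2.048) − 0.05·(-2.5, 8.192) = (-0.125, 1.6384)
∂g/∂s at (-0.125, 1.6384) = -1.25

-1.25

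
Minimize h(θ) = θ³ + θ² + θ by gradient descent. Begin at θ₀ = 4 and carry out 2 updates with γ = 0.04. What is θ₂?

1.187392

h′(θ) = 3θ² + 2θ + 1
Step 1: h′(4) = 57; θ₁ = 4 − 0.04·57 = 1.72
Step 2: h′(1.72) = 13.3152; θ₂ = 1.72 − 0.04·13.3152 = 1.187392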